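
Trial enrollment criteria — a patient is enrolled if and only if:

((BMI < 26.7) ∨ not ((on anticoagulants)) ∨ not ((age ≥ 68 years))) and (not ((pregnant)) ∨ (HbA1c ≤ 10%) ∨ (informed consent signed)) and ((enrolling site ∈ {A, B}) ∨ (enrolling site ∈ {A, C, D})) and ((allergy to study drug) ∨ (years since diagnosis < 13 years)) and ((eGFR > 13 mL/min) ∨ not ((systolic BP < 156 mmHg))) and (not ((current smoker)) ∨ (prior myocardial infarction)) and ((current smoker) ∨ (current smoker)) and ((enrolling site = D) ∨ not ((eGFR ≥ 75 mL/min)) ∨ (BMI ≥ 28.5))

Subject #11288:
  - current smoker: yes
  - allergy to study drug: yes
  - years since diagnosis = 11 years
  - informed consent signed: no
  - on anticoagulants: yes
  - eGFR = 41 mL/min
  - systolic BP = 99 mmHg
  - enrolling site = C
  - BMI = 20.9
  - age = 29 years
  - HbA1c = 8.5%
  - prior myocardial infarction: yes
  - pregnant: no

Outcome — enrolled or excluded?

Atomic conditions:
  BMI < 26.7: 20.9 < 26.7 is true
  on anticoagulants: yes → true
  age ≥ 68 years: 29 ≥ 68 is false
  pregnant: no → false
  HbA1c ≤ 10%: 8.5 ≤ 10 is true
  informed consent signed: no → false
  enrolling site ∈ {A, B}: C is not in the set → false
  enrolling site ∈ {A, C, D}: C is in the set → true
  allergy to study drug: yes → true
  years since diagnosis < 13 years: 11 < 13 is true
  eGFR > 13 mL/min: 41 > 13 is true
  systolic BP < 156 mmHg: 99 < 156 is true
  current smoker: yes → true
  prior myocardial infarction: yes → true
  enrolling site = D: C == D is false
  eGFR ≥ 75 mL/min: 41 ≥ 75 is false
  BMI ≥ 28.5: 20.9 ≥ 28.5 is false
Combine:
[1.2] NOT true = false
[1.3] NOT false = true
[1] true OR false OR true = true
[2.1] NOT false = true
[2] true OR true OR false = true
[3] false OR true = true
[4] true OR true = true
[5.2] NOT true = false
[5] true OR false = true
[6.1] NOT true = false
[6] false OR true = true
[7] true OR true = true
[8.2] NOT false = true
[8] false OR true OR false = true
[root] true AND true AND true AND true AND true AND true AND true AND true = true
Overall: true → enrolled

Enrolled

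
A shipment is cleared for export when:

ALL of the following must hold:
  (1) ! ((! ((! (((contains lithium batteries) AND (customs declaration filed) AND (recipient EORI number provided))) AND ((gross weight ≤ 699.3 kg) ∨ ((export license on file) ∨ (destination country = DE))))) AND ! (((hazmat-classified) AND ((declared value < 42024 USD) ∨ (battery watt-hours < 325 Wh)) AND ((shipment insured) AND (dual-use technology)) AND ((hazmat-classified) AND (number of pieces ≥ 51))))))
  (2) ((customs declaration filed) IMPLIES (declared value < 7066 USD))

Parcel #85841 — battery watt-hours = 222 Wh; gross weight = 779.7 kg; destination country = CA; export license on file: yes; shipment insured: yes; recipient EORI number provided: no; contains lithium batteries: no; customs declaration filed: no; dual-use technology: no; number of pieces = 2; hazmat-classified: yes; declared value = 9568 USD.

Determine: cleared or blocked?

Atomic conditions:
  contains lithium batteries: no → false
  customs declaration filed: no → false
  recipient EORI number provided: no → false
  gross weight ≤ 699.3 kg: 779.7 ≤ 699.3 is false
  export license on file: yes → true
  destination country = DE: CA == DE is false
  hazmat-classified: yes → true
  declared value < 42024 USD: 9568 < 42024 is true
  battery watt-hours < 325 Wh: 222 < 325 is true
  shipment insured: yes → true
  dual-use technology: no → false
  number of pieces ≥ 51: 2 ≥ 51 is false
  declared value < 7066 USD: 9568 < 7066 is false
Combine:
[1.1.1.1.1.1] false AND false AND false = false
[1.1.1.1.1] NOT false = true
[1.1.1.1.2.2] true OR false = true
[1.1.1.1.2] false OR true = true
[1.1.1.1] true AND true = true
[1.1.1] NOT true = false
[1.1.2.1.2] true OR true = true
[1.1.2.1.3] true AND false = false
[1.1.2.1.4] true AND false = false
[1.1.2.1] true AND true AND false AND false = false
[1.1.2] NOT false = true
[1.1] false AND true = false
[1] NOT false = true
[2] false → false (antecedent false ⇒ implication holds) = true
[root] true AND true = true
Overall: true → cleared

Cleared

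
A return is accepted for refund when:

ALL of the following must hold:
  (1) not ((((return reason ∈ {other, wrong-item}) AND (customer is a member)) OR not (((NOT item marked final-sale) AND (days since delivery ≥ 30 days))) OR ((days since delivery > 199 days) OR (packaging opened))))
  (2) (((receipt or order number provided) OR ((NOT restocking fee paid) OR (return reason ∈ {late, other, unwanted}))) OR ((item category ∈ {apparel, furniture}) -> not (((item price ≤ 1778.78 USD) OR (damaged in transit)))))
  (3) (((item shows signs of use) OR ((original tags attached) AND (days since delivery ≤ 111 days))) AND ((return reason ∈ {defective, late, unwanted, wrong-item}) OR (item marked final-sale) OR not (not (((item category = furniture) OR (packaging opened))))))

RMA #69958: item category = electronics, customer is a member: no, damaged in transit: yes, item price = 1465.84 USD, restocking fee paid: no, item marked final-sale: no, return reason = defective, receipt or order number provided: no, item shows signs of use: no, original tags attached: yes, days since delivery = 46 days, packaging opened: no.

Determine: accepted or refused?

Atomic conditions:
  return reason ∈ {other, wrong-item}: defective is not in the set → false
  customer is a member: no → false
  NOT item marked final-sale: no → true
  days since delivery ≥ 30 days: 46 ≥ 30 is true
  days since delivery > 199 days: 46 > 199 is false
  packaging opened: no → false
  receipt or order number provided: no → false
  NOT restocking fee paid: no → true
  return reason ∈ {late, other, unwanted}: defective is not in the set → false
  item category ∈ {apparel, furniture}: electronics is not in the set → false
  item price ≤ 1778.78 USD: 1465.84 ≤ 1778.78 is true
  damaged in transit: yes → true
  item shows signs of use: no → false
  original tags attached: yes → true
  days since delivery ≤ 111 days: 46 ≤ 111 is true
  return reason ∈ {defective, late, unwanted, wrong-item}: defective is in the set → true
  item marked final-sale: no → false
  item category = furniture: electronics == furniture is false
Combine:
[1.1.1] false AND false = false
[1.1.2.1] true AND true = true
[1.1.2] NOT true = false
[1.1.3] false OR false = false
[1.1] false OR false OR false = false
[1] NOT false = true
[2.1.2] true OR false = true
[2.1] false OR true = true
[2.2.2.1] true OR true = true
[2.2.2] NOT true = false
[2.2] false → false (antecedent false ⇒ implication holds) = true
[2] true OR true = true
[3.1.2] true AND true = true
[3.1] false OR true = true
[3.2.3.1.1] false OR false = false
[3.2.3.1] NOT false = true
[3.2.3] NOT true = false
[3.2] true OR false OR false = true
[3] true AND true = true
[root] true AND true AND true = true
Overall: true → accepted

Accepted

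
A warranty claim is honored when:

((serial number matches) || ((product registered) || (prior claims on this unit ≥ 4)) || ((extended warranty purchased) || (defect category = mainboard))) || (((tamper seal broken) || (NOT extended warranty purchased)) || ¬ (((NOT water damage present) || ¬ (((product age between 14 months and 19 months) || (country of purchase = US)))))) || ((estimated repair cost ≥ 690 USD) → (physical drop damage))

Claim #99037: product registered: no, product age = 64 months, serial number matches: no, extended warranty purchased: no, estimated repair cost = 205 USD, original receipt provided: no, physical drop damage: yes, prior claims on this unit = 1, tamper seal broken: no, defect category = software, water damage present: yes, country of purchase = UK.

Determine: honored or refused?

Atomic conditions:
  serial number matches: no → false
  product registered: no → false
  prior claims on this unit ≥ 4: 1 ≥ 4 is false
  extended warranty purchased: no → false
  defect category = mainboard: software == mainboard is false
  tamper seal broken: no → false
  NOT extended warranty purchased: no → true
  NOT water damage present: yes → false
  product age between 14 months and 19 months: 64 in [14, 19] is false
  country of purchase = US: UK == US is false
  estimated repair cost ≥ 690 USD: 205 ≥ 690 is false
  physical drop damage: yes → true
Combine:
[1.2] false OR false = false
[1.3] false OR false = false
[1] false OR false OR false = false
[2.1] false OR true = true
[2.2.1.2.1] false OR false = false
[2.2.1.2] NOT false = true
[2.2.1] false OR true = true
[2.2] NOT true = false
[2] true OR false = true
[3] false → true (antecedent false ⇒ implication holds) = true
[root] false OR true OR true = true
Overall: true → honored

Honored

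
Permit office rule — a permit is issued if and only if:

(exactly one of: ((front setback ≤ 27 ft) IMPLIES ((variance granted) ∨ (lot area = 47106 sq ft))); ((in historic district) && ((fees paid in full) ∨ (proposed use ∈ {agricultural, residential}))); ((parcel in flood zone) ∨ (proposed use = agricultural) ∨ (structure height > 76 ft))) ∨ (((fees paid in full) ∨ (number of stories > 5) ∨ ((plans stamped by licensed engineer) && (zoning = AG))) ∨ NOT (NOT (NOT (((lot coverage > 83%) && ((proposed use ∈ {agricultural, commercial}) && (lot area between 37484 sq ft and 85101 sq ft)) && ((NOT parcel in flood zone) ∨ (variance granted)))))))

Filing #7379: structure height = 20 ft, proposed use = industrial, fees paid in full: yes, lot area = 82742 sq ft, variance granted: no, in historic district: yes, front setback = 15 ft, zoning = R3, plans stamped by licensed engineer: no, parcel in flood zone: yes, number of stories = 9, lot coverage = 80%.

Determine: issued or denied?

Issued

Atomic conditions:
  front setback ≤ 27 ft: 15 ≤ 27 is true
  variance granted: no → false
  lot area = 47106 sq ft: 82742 == 47106 is false
  in historic district: yes → true
  fees paid in full: yes → true
  proposed use ∈ {agricultural, residential}: industrial is not in the set → false
  parcel in flood zone: yes → true
  proposed use = agricultural: industrial == agricultural is false
  structure height > 76 ft: 20 > 76 is false
  number of stories > 5: 9 > 5 is true
  plans stamped by licensed engineer: no → false
  zoning = AG: R3 == AG is false
  lot coverage > 83%: 80 > 83 is false
  proposed use ∈ {agricultural, commercial}: industrial is not in the set → false
  lot area between 37484 sq ft and 85101 sq ft: 82742 in [37484, 85101] is true
  NOT parcel in flood zone: yes → false
Combine:
[1.1.2] false OR false = false
[1.1] true → false = false
[1.2.2] true OR false = true
[1.2] true AND true = true
[1.3] true OR false OR false = true
[1] exactly-one(false, true, true) = false
[2.1.3] false AND false = false
[2.1] true OR true OR false = true
[2.2.1.1.1.2] false AND true = false
[2.2.1.1.1.3] false OR false = false
[2.2.1.1.1] false AND false AND false = false
[2.2.1.1] NOT false = true
[2.2.1] NOT true = false
[2.2] NOT false = true
[2] true OR true = true
[root] false OR true = true
Overall: true → issued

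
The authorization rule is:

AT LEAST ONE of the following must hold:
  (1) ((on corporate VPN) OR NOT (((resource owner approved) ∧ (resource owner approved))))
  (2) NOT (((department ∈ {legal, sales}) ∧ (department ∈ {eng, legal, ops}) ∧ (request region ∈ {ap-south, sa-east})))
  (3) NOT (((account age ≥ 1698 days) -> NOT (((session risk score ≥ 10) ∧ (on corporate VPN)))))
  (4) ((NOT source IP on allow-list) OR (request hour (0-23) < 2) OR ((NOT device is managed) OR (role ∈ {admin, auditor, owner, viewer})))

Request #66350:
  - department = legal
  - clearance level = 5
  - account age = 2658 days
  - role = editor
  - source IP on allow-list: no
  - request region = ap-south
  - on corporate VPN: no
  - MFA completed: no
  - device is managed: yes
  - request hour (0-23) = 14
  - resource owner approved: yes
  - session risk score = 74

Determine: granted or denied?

Atomic conditions:
  on corporate VPN: no → false
  resource owner approved: yes → true
  department ∈ {legal, sales}: legal is in the set → true
  department ∈ {eng, legal, ops}: legal is in the set → true
  request region ∈ {ap-south, sa-east}: ap-south is in the set → true
  account age ≥ 1698 days: 2658 ≥ 1698 is true
  session risk score ≥ 10: 74 ≥ 10 is true
  NOT source IP on allow-list: no → true
  request hour (0-23) < 2: 14 < 2 is false
  NOT device is managed: yes → false
  role ∈ {admin, auditor, owner, viewer}: editor is not in the set → false
Combine:
[1.2.1] true AND true = true
[1.2] NOT true = false
[1] false OR false = false
[2.1] true AND true AND true = true
[2] NOT true = false
[3.1.2.1] true AND false = false
[3.1.2] NOT false = true
[3.1] true → true = true
[3] NOT true = false
[4.3] false OR false = false
[4] true OR false OR false = true
[root] false OR false OR false OR true = true
Overall: true → granted

Granted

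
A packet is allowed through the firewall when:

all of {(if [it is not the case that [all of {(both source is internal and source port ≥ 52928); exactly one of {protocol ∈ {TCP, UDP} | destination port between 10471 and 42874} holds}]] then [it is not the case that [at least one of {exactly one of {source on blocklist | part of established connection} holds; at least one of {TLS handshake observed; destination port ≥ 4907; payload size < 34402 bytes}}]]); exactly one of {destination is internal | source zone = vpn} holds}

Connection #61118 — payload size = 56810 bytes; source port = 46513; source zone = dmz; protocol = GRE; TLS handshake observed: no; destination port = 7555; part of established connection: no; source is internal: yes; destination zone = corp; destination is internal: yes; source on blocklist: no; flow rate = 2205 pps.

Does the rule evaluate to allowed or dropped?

Atomic conditions:
  source is internal: yes → true
  source port ≥ 52928: 46513 ≥ 52928 is false
  protocol ∈ {TCP, UDP}: GRE is not in the set → false
  destination port between 10471 and 42874: 7555 in [10471, 42874] is false
  source on blocklist: no → false
  part of established connection: no → false
  TLS handshake observed: no → false
  destination port ≥ 4907: 7555 ≥ 4907 is true
  payload size < 34402 bytes: 56810 < 34402 is false
  destination is internal: yes → true
  source zone = vpn: dmz == vpn is false
Combine:
[1.1.1.1] true AND false = false
[1.1.1.2] exactly-one(false, false) = false
[1.1.1] false AND false = false
[1.1] NOT false = true
[1.2.1.1] exactly-one(false, false) = false
[1.2.1.2] false OR true OR false = true
[1.2.1] false OR true = true
[1.2] NOT true = false
[1] true → false = false
[2] exactly-one(true, false) = true
[root] false AND true = false
Overall: false → dropped

Dropped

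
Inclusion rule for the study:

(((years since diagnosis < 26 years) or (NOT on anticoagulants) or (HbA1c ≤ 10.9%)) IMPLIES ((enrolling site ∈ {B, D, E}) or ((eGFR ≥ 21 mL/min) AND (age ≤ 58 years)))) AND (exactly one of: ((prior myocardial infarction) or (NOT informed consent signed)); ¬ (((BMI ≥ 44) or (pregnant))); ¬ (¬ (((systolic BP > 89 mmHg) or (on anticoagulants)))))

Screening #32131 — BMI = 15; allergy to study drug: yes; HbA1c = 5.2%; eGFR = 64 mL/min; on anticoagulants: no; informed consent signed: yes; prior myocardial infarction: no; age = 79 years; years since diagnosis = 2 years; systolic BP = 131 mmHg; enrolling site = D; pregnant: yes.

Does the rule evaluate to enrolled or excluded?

Enrolled

Atomic conditions:
  years since diagnosis < 26 years: 2 < 26 is true
  NOT on anticoagulants: no → true
  HbA1c ≤ 10.9%: 5.2 ≤ 10.9 is true
  enrolling site ∈ {B, D, E}: D is in the set → true
  eGFR ≥ 21 mL/min: 64 ≥ 21 is true
  age ≤ 58 years: 79 ≤ 58 is false
  prior myocardial infarction: no → false
  NOT informed consent signed: yes → false
  BMI ≥ 44: 15 ≥ 44 is false
  pregnant: yes → true
  systolic BP > 89 mmHg: 131 > 89 is true
  on anticoagulants: no → false
Combine:
[1.1] true OR true OR true = true
[1.2.2] true AND false = false
[1.2] true OR false = true
[1] true → true = true
[2.1] false OR false = false
[2.2.1] false OR true = true
[2.2] NOT true = false
[2.3.1.1] true OR false = true
[2.3.1] NOT true = false
[2.3] NOT false = true
[2] exactly-one(false, false, true) = true
[root] true AND true = true
Overall: true → enrolled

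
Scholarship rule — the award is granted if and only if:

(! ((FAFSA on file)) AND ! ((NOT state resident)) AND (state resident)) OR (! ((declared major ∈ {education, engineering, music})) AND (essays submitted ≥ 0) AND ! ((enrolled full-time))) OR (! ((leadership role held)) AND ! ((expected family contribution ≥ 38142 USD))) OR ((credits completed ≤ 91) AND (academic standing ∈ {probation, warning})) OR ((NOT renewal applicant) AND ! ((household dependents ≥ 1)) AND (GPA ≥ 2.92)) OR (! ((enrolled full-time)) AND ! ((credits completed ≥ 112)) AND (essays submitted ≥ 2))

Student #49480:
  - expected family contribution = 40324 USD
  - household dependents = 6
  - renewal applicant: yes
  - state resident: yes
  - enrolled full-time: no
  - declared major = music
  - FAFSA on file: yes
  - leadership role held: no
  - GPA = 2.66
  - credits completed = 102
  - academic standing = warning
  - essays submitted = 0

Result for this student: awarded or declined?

Declined

Atomic conditions:
  FAFSA on file: yes → true
  NOT state resident: yes → false
  state resident: yes → true
  declared major ∈ {education, engineering, music}: music is in the set → true
  essays submitted ≥ 0: 0 ≥ 0 is true
  enrolled full-time: no → false
  leadership role held: no → false
  expected family contribution ≥ 38142 USD: 40324 ≥ 38142 is true
  credits completed ≤ 91: 102 ≤ 91 is false
  academic standing ∈ {probation, warning}: warning is in the set → true
  NOT renewal applicant: yes → false
  household dependents ≥ 1: 6 ≥ 1 is true
  GPA ≥ 2.92: 2.66 ≥ 2.92 is false
  credits completed ≥ 112: 102 ≥ 112 is false
  essays submitted ≥ 2: 0 ≥ 2 is false
Combine:
[1.1] NOT true = false
[1.2] NOT false = true
[1] false AND true AND true = false
[2.1] NOT true = false
[2.3] NOT false = true
[2] false AND true AND true = false
[3.1] NOT false = true
[3.2] NOT true = false
[3] true AND false = false
[4] false AND true = false
[5.2] NOT true = false
[5] false AND false AND false = false
[6.1] NOT false = true
[6.2] NOT false = true
[6] true AND true AND false = false
[root] false OR false OR false OR false OR false OR false = false
Overall: false → declined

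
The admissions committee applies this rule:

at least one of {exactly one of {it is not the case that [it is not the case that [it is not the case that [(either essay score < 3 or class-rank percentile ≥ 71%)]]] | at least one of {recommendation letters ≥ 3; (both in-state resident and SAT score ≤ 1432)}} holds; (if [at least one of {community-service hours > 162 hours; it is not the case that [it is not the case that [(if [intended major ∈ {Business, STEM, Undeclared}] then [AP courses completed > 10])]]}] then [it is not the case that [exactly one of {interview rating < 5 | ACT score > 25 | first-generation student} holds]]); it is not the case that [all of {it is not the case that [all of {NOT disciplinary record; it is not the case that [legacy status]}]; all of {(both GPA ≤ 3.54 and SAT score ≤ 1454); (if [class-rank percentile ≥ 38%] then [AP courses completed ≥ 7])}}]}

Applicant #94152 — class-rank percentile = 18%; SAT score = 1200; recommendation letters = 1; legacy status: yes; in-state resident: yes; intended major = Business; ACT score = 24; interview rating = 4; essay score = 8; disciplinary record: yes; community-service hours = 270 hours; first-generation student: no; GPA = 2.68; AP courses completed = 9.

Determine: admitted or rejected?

Atomic conditions:
  essay score < 3: 8 < 3 is false
  class-rank percentile ≥ 71%: 18 ≥ 71 is false
  recommendation letters ≥ 3: 1 ≥ 3 is false
  in-state resident: yes → true
  SAT score ≤ 1432: 1200 ≤ 1432 is true
  community-service hours > 162 hours: 270 > 162 is true
  intended major ∈ {Business, STEM, Undeclared}: Business is in the set → true
  AP courses completed > 10: 9 > 10 is false
  interview rating < 5: 4 < 5 is true
  ACT score > 25: 24 > 25 is false
  first-generation student: no → false
  NOT disciplinary record: yes → false
  legacy status: yes → true
  GPA ≤ 3.54: 2.68 ≤ 3.54 is true
  SAT score ≤ 1454: 1200 ≤ 1454 is true
  class-rank percentile ≥ 38%: 18 ≥ 38 is false
  AP courses completed ≥ 7: 9 ≥ 7 is true
Combine:
[1.1.1.1.1] false OR false = false
[1.1.1.1] NOT false = true
[1.1.1] NOT true = false
[1.1] NOT false = true
[1.2.2] true AND true = true
[1.2] false OR true = true
[1] exactly-one(true, true) = false
[2.1.2.1.1] true → false = false
[2.1.2.1] NOT false = true
[2.1.2] NOT true = false
[2.1] true OR false = true
[2.2.1] exactly-one(true, false, false) = true
[2.2] NOT true = false
[2] true → false = false
[3.1.1.1.2] NOT true = false
[3.1.1.1] false AND false = false
[3.1.1] NOT false = true
[3.1.2.1] true AND true = true
[3.1.2.2] false → true (antecedent false ⇒ implication holds) = true
[3.1.2] true AND true = true
[3.1] true AND true = true
[3] NOT true = false
[root] false OR false OR false = false
Overall: false → rejected

Rejected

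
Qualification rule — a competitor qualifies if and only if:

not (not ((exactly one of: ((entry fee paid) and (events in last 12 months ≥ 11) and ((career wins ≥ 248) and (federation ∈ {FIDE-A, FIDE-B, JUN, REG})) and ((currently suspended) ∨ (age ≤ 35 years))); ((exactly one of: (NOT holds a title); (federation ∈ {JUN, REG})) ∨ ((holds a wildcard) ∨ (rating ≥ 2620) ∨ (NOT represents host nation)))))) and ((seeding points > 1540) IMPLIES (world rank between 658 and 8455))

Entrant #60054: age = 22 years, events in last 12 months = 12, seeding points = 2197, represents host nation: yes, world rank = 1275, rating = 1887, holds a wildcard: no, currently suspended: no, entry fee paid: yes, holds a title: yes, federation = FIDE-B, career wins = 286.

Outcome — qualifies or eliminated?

Qualifies

Atomic conditions:
  entry fee paid: yes → true
  events in last 12 months ≥ 11: 12 ≥ 11 is true
  career wins ≥ 248: 286 ≥ 248 is true
  federation ∈ {FIDE-A, FIDE-B, JUN, REG}: FIDE-B is in the set → true
  currently suspended: no → false
  age ≤ 35 years: 22 ≤ 35 is true
  NOT holds a title: yes → false
  federation ∈ {JUN, REG}: FIDE-B is not in the set → false
  holds a wildcard: no → false
  rating ≥ 2620: 1887 ≥ 2620 is false
  NOT represents host nation: yes → false
  seeding points > 1540: 2197 > 1540 is true
  world rank between 658 and 8455: 1275 in [658, 8455] is true
Combine:
[1.1.1.1.3] true AND true = true
[1.1.1.1.4] false OR true = true
[1.1.1.1] true AND true AND true AND true = true
[1.1.1.2.1] exactly-one(false, false) = false
[1.1.1.2.2] false OR false OR false = false
[1.1.1.2] false OR false = false
[1.1.1] exactly-one(true, false) = true
[1.1] NOT true = false
[1] NOT false = true
[2] true → true = true
[root] true AND true = true
Overall: true → qualifies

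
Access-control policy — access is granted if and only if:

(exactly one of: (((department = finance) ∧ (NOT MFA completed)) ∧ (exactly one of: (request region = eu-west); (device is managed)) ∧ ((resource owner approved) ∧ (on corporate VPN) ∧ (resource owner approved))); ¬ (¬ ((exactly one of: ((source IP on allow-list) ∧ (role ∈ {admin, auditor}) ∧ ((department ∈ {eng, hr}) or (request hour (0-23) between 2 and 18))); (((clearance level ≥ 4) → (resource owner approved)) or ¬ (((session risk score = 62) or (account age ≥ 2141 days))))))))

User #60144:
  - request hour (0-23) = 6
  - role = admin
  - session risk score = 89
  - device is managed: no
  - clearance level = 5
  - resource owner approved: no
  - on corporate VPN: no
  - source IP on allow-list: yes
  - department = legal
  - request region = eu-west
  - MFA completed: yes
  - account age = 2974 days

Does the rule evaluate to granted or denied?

Atomic conditions:
  department = finance: legal == finance is false
  NOT MFA completed: yes → false
  request region = eu-west: eu-west == eu-west is true
  device is managed: no → false
  resource owner approved: no → false
  on corporate VPN: no → false
  source IP on allow-list: yes → true
  role ∈ {admin, auditor}: admin is in the set → true
  department ∈ {eng, hr}: legal is not in the set → false
  request hour (0-23) between 2 and 18: 6 in [2, 18] is true
  clearance level ≥ 4: 5 ≥ 4 is true
  session risk score = 62: 89 == 62 is false
  account age ≥ 2141 days: 2974 ≥ 2141 is true
Combine:
[1.1] false AND false = false
[1.2] exactly-one(true, false) = true
[1.3] false AND false AND false = false
[1] false AND true AND false = false
[2.1.1.1.3] false OR true = true
[2.1.1.1] true AND true AND true = true
[2.1.1.2.1] true → false = false
[2.1.1.2.2.1] false OR true = true
[2.1.1.2.2] NOT true = false
[2.1.1.2] false OR false = false
[2.1.1] exactly-one(true, false) = true
[2.1] NOT true = false
[2] NOT false = true
[root] exactly-one(false, true) = true
Overall: true → granted

Granted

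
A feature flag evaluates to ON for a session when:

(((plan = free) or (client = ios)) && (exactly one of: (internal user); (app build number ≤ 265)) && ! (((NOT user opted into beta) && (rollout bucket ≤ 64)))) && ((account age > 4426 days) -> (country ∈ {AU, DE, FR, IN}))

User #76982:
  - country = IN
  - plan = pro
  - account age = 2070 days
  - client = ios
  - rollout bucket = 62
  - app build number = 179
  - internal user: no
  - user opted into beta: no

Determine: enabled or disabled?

Atomic conditions:
  plan = free: pro == free is false
  client = ios: ios == ios is true
  internal user: no → false
  app build number ≤ 265: 179 ≤ 265 is true
  NOT user opted into beta: no → true
  rollout bucket ≤ 64: 62 ≤ 64 is true
  account age > 4426 days: 2070 > 4426 is false
  country ∈ {AU, DE, FR, IN}: IN is in the set → true
Combine:
[1.1] false OR true = true
[1.2] exactly-one(false, true) = true
[1.3.1] true AND true = true
[1.3] NOT true = false
[1] true AND true AND false = false
[2] false → true (antecedent false ⇒ implication holds) = true
[root] false AND true = false
Overall: false → disabled

Disabled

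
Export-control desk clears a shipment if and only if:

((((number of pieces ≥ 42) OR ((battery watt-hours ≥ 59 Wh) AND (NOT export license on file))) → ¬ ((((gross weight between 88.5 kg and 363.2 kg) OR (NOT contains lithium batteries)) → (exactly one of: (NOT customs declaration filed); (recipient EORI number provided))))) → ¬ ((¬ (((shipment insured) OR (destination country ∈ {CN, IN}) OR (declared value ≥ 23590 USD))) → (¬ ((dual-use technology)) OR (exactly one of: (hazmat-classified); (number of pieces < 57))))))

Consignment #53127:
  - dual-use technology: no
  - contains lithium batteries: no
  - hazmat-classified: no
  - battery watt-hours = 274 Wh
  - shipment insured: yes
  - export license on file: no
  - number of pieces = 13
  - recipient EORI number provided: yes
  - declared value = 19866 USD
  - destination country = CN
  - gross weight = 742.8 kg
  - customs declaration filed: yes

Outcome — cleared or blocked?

Cleared

Atomic conditions:
  number of pieces ≥ 42: 13 ≥ 42 is false
  battery watt-hours ≥ 59 Wh: 274 ≥ 59 is true
  NOT export license on file: no → true
  gross weight between 88.5 kg and 363.2 kg: 742.8 in [88.5, 363.2] is false
  NOT contains lithium batteries: no → true
  NOT customs declaration filed: yes → false
  recipient EORI number provided: yes → true
  shipment insured: yes → true
  destination country ∈ {CN, IN}: CN is in the set → true
  declared value ≥ 23590 USD: 19866 ≥ 23590 is false
  dual-use technology: no → false
  hazmat-classified: no → false
  number of pieces < 57: 13 < 57 is true
Combine:
[1.1.2] true AND true = true
[1.1] false OR true = true
[1.2.1.1] false OR true = true
[1.2.1.2] exactly-one(false, true) = true
[1.2.1] true → true = true
[1.2] NOT true = false
[1] true → false = false
[2.1.1.1] true OR true OR false = true
[2.1.1] NOT true = false
[2.1.2.1] NOT false = true
[2.1.2.2] exactly-one(false, true) = true
[2.1.2] true OR true = true
[2.1] false → true (antecedent false ⇒ implication holds) = true
[2] NOT true = false
[root] false → false (antecedent false ⇒ implication holds) = true
Overall: true → cleared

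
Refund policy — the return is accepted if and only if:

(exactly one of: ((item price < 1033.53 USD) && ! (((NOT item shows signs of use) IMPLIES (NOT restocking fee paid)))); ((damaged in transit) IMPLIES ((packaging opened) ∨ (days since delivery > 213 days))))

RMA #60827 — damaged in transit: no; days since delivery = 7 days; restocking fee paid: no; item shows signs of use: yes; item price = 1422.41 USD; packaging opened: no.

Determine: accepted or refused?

Accepted

Atomic conditions:
  item price < 1033.53 USD: 1422.41 < 1033.53 is false
  NOT item shows signs of use: yes → false
  NOT restocking fee paid: no → true
  damaged in transit: no → false
  packaging opened: no → false
  days since delivery > 213 days: 7 > 213 is false
Combine:
[1.2.1] false → true (antecedent false ⇒ implication holds) = true
[1.2] NOT true = false
[1] false AND false = false
[2.2] false OR false = false
[2] false → false (antecedent false ⇒ implication holds) = true
[root] exactly-one(false, true) = true
Overall: true → accepted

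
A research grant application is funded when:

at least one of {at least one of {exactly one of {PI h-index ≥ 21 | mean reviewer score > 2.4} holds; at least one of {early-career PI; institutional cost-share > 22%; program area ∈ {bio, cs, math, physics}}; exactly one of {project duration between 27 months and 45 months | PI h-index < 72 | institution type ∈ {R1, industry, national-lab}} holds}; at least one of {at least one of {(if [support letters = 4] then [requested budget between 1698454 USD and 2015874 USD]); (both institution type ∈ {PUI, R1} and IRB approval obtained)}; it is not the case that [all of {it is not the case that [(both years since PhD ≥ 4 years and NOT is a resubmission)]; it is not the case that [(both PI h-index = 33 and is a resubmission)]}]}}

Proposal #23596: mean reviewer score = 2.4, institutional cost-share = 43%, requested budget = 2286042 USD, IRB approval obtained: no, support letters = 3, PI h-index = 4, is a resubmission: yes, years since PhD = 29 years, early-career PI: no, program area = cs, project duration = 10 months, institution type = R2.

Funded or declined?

Atomic conditions:
  PI h-index ≥ 21: 4 ≥ 21 is false
  mean reviewer score > 2.4: 2.4 > 2.4 is false
  early-career PI: no → false
  institutional cost-share > 22%: 43 > 22 is true
  program area ∈ {bio, cs, math, physics}: cs is in the set → true
  project duration between 27 months and 45 months: 10 in [27, 45] is false
  PI h-index < 72: 4 < 72 is true
  institution type ∈ {R1, industry, national-lab}: R2 is not in the set → false
  support letters = 4: 3 == 4 is false
  requested budget between 1698454 USD and 2015874 USD: 2286042 in [1698454, 2015874] is false
  institution type ∈ {PUI, R1}: R2 is not in the set → false
  IRB approval obtained: no → false
  years since PhD ≥ 4 years: 29 ≥ 4 is true
  NOT is a resubmission: yes → false
  PI h-index = 33: 4 == 33 is false
  is a resubmission: yes → true
Combine:
[1.1] exactly-one(false, false) = false
[1.2] false OR true OR true = true
[1.3] exactly-one(false, true, false) = true
[1] false OR true OR true = true
[2.1.1] false → false (antecedent false ⇒ implication holds) = true
[2.1.2] false AND false = false
[2.1] true OR false = true
[2.2.1.1.1] true AND false = false
[2.2.1.1] NOT false = true
[2.2.1.2.1] false AND true = false
[2.2.1.2] NOT false = true
[2.2.1] true AND true = true
[2.2] NOT true = false
[2] true OR false = true
[root] true OR true = true
Overall: true → funded

Funded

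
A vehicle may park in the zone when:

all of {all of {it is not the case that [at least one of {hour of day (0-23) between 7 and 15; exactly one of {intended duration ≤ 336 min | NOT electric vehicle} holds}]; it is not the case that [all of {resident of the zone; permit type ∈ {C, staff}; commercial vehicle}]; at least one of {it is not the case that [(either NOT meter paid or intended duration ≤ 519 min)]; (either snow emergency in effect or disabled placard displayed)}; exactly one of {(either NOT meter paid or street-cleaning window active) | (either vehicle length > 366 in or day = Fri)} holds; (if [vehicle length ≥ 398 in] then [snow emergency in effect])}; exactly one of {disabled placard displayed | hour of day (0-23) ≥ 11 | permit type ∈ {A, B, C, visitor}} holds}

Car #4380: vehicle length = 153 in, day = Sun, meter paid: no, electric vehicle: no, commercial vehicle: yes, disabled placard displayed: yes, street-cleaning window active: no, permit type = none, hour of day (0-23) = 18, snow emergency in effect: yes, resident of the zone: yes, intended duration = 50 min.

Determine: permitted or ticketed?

Ticketed

Atomic conditions:
  hour of day (0-23) between 7 and 15: 18 in [7, 15] is false
  intended duration ≤ 336 min: 50 ≤ 336 is true
  NOT electric vehicle: no → true
  resident of the zone: yes → true
  permit type ∈ {C, staff}: none is not in the set → false
  commercial vehicle: yes → true
  NOT meter paid: no → true
  intended duration ≤ 519 min: 50 ≤ 519 is true
  snow emergency in effect: yes → true
  disabled placard displayed: yes → true
  street-cleaning window active: no → false
  vehicle length > 366 in: 153 > 366 is false
  day = Fri: Sun == Fri is false
  vehicle length ≥ 398 in: 153 ≥ 398 is false
  hour of day (0-23) ≥ 11: 18 ≥ 11 is true
  permit type ∈ {A, B, C, visitor}: none is not in the set → false
Combine:
[1.1.1.2] exactly-one(true, true) = false
[1.1.1] false OR false = false
[1.1] NOT false = true
[1.2.1] true AND false AND true = false
[1.2] NOT false = true
[1.3.1.1] true OR true = true
[1.3.1] NOT true = false
[1.3.2] true OR true = true
[1.3] false OR true = true
[1.4.1] true OR false = true
[1.4.2] false OR false = false
[1.4] exactly-one(true, false) = true
[1.5] false → true (antecedent false ⇒ implication holds) = true
[1] true AND true AND true AND true AND true = true
[2] exactly-one(true, true, false) = false
[root] true AND false = false
Overall: false → ticketed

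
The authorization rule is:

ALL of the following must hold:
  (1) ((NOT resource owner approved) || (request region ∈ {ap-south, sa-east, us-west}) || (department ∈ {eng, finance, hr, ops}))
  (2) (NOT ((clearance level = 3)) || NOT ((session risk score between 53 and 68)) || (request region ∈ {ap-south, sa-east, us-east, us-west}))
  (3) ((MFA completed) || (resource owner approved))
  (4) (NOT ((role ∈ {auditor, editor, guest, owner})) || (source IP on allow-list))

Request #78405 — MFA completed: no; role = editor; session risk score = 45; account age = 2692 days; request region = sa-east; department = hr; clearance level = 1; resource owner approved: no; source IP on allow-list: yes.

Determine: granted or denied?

Atomic conditions:
  NOT resource owner approved: no → true
  request region ∈ {ap-south, sa-east, us-west}: sa-east is in the set → true
  department ∈ {eng, finance, hr, ops}: hr is in the set → true
  clearance level = 3: 1 == 3 is false
  session risk score between 53 and 68: 45 in [53, 68] is false
  request region ∈ {ap-south, sa-east, us-east, us-west}: sa-east is in the set → true
  MFA completed: no → false
  resource owner approved: no → false
  role ∈ {auditor, editor, guest, owner}: editor is in the set → true
  source IP on allow-list: yes → true
Combine:
[1] true OR true OR true = true
[2.1] NOT false = true
[2.2] NOT false = true
[2] true OR true OR true = true
[3] false OR false = false
[4.1] NOT true = false
[4] false OR true = true
[root] true AND true AND false AND true = false
Overall: false → denied

Denied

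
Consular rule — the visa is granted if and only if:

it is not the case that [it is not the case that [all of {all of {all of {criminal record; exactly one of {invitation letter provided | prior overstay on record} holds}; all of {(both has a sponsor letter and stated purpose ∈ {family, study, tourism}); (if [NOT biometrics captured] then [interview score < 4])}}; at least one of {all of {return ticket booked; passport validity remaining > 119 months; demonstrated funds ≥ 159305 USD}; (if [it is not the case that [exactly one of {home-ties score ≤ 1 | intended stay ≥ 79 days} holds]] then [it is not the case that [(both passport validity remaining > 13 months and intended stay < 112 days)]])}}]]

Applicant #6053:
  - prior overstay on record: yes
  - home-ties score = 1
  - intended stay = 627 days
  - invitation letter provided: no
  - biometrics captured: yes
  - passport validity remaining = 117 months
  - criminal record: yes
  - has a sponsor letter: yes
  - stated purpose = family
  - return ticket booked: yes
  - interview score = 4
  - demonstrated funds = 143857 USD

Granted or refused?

Granted

Atomic conditions:
  criminal record: yes → true
  invitation letter provided: no → false
  prior overstay on record: yes → true
  has a sponsor letter: yes → true
  stated purpose ∈ {family, study, tourism}: family is in the set → true
  NOT biometrics captured: yes → false
  interview score < 4: 4 < 4 is false
  return ticket booked: yes → true
  passport validity remaining > 119 months: 117 > 119 is false
  demonstrated funds ≥ 159305 USD: 143857 ≥ 159305 is false
  home-ties score ≤ 1: 1 ≤ 1 is true
  intended stay ≥ 79 days: 627 ≥ 79 is true
  passport validity remaining > 13 months: 117 > 13 is true
  intended stay < 112 days: 627 < 112 is false
Combine:
[1.1.1.1.2] exactly-one(false, true) = true
[1.1.1.1] true AND true = true
[1.1.1.2.1] true AND true = true
[1.1.1.2.2] false → false (antecedent false ⇒ implication holds) = true
[1.1.1.2] true AND true = true
[1.1.1] true AND true = true
[1.1.2.1] true AND false AND false = false
[1.1.2.2.1.1] exactly-one(true, true) = false
[1.1.2.2.1] NOT false = true
[1.1.2.2.2.1] true AND false = false
[1.1.2.2.2] NOT false = true
[1.1.2.2] true → true = true
[1.1.2] false OR true = true
[1.1] true AND true = true
[1] NOT true = false
[root] NOT false = true
Overall: true → granted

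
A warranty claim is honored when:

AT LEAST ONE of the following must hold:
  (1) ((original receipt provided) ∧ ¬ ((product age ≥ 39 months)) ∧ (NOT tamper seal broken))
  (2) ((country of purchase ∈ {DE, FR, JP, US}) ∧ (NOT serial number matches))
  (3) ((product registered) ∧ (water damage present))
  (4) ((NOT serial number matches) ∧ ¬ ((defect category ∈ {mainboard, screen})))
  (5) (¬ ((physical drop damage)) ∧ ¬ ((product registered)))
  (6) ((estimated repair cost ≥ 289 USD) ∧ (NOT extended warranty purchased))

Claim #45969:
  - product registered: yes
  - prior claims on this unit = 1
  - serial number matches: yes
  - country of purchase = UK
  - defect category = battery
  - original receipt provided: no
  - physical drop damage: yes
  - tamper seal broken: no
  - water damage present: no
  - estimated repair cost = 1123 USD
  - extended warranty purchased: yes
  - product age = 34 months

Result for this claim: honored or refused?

Atomic conditions:
  original receipt provided: no → false
  product age ≥ 39 months: 34 ≥ 39 is false
  NOT tamper seal broken: no → true
  country of purchase ∈ {DE, FR, JP, US}: UK is not in the set → false
  NOT serial number matches: yes → false
  product registered: yes → true
  water damage present: no → false
  defect category ∈ {mainboard, screen}: battery is not in the set → false
  physical drop damage: yes → true
  estimated repair cost ≥ 289 USD: 1123 ≥ 289 is true
  NOT extended warranty purchased: yes → false
Combine:
[1.2] NOT false = true
[1] false AND true AND true = false
[2] false AND false = false
[3] true AND false = false
[4.2] NOT false = true
[4] false AND true = false
[5.1] NOT true = false
[5.2] NOT true = false
[5] false AND false = false
[6] true AND false = false
[root] false OR false OR false OR false OR false OR false = false
Overall: false → refused

Refused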